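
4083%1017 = 15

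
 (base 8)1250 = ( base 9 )835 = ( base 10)680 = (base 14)368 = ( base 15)305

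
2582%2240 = 342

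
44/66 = 2/3=0.67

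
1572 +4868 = 6440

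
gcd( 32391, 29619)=9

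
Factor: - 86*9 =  - 2^1 * 3^2*43^1 =- 774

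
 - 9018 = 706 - 9724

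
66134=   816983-750849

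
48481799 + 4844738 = 53326537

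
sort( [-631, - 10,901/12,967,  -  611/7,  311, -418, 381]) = [ - 631, - 418, -611/7, - 10,901/12, 311, 381, 967 ]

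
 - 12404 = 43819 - 56223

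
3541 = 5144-1603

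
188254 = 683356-495102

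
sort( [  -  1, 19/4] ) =[ - 1,19/4]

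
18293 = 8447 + 9846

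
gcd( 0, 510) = 510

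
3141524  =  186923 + 2954601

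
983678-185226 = 798452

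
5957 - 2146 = 3811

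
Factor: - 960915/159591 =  - 320305/53197 =- 5^1 * 29^1*47^2 * 53197^ ( - 1 )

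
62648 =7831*8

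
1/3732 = 1/3732 = 0.00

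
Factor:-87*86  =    -  2^1*3^1 *29^1*43^1 = -7482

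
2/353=2/353 = 0.01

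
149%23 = 11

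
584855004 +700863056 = 1285718060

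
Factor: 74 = 2^1*37^1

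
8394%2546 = 756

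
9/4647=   3/1549  =  0.00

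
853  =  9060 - 8207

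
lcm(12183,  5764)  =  536052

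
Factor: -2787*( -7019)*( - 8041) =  - 3^1*11^1 * 17^1*43^1*929^1*7019^1 = - 157297664073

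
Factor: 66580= 2^2*5^1 * 3329^1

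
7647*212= 1621164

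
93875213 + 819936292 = 913811505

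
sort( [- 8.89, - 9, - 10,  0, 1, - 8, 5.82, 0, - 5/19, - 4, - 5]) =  [-10, - 9, - 8.89, - 8, - 5, - 4, - 5/19,0, 0, 1 , 5.82] 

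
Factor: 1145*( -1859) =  - 2128555 = -  5^1*11^1 * 13^2*229^1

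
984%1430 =984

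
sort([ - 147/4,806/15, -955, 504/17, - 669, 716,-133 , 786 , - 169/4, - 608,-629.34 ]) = [ - 955, - 669 ,-629.34, - 608,-133, - 169/4, - 147/4,504/17,  806/15,  716, 786 ] 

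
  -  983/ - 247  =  983/247   =  3.98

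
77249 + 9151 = 86400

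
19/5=3+4/5 = 3.80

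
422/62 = 6 +25/31 = 6.81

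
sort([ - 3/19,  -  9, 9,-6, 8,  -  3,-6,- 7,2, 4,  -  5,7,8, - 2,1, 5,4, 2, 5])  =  [ - 9,  -  7, - 6, - 6, - 5, - 3, - 2,  -  3/19, 1,2, 2, 4,4 , 5, 5, 7,8, 8, 9 ]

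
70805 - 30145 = 40660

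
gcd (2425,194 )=97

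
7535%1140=695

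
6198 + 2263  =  8461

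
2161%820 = 521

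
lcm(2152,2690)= 10760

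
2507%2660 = 2507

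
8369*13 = 108797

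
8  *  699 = 5592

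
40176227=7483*5369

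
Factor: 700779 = 3^1*191^1*1223^1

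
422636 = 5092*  83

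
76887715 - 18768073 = 58119642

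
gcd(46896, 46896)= 46896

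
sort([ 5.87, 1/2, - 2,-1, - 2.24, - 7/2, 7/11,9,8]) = [ - 7/2, - 2.24,-2, - 1,1/2,7/11,5.87, 8, 9 ]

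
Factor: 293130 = 2^1 * 3^2*5^1*3257^1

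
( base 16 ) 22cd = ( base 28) ba5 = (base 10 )8909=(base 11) 676a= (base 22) i8l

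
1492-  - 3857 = 5349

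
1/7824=1/7824 = 0.00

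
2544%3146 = 2544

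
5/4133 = 5/4133 = 0.00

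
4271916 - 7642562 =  - 3370646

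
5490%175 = 65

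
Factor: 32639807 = 31^1*1052897^1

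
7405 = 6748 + 657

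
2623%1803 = 820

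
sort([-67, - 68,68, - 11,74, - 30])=[  -  68,  -  67, -30,  -  11, 68, 74]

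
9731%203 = 190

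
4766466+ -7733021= - 2966555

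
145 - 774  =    -  629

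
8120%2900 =2320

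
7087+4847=11934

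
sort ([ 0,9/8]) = [0, 9/8] 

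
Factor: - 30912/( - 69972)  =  2^4*7^(-2)*17^ ( -1)*23^1  =  368/833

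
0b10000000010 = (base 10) 1026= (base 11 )853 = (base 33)V3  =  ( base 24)1II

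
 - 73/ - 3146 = 73/3146 = 0.02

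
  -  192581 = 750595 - 943176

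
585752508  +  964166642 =1549919150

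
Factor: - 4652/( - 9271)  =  2^2*73^( - 1 )*127^( - 1)*1163^1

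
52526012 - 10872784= 41653228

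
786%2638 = 786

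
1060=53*20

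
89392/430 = 207 + 191/215 = 207.89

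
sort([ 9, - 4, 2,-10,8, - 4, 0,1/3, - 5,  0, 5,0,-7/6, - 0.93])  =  [-10,-5,-4,-4, - 7/6,-0.93 , 0, 0,0, 1/3,2 , 5 , 8, 9]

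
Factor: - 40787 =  - 40787^1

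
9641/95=101+46/95 = 101.48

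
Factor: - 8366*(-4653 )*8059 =2^1*3^2 *11^1*47^2*89^1 * 8059^1 = 313712676882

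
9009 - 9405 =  - 396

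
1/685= 1/685 = 0.00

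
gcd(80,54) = 2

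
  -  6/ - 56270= 3/28135 = 0.00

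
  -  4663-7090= -11753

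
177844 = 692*257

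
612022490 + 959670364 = 1571692854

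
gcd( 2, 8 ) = 2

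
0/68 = 0  =  0.00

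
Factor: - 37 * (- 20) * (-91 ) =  - 67340 = - 2^2*5^1*7^1 * 13^1*37^1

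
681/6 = 227/2 = 113.50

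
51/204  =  1/4 = 0.25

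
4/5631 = 4/5631 = 0.00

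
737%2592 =737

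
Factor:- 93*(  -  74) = 2^1*3^1*31^1*37^1 = 6882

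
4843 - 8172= - 3329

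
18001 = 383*47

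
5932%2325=1282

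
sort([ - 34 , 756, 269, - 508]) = [-508, - 34, 269,756] 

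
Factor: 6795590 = 2^1*5^1 * 457^1*1487^1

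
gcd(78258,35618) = 2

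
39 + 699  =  738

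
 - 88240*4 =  -352960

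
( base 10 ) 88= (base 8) 130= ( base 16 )58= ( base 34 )2K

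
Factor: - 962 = -2^1 * 13^1*  37^1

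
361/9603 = 361/9603  =  0.04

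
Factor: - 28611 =-3^2*11^1 * 17^2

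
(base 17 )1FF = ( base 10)559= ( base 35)fy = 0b1000101111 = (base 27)KJ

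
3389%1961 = 1428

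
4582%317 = 144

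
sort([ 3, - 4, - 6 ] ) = [  -  6, - 4, 3]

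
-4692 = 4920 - 9612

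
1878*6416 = 12049248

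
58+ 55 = 113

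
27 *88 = 2376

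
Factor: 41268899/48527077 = 7^1*47^( - 1 ) * 1032491^(  -  1 )*5895557^1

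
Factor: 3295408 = 2^4*205963^1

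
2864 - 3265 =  - 401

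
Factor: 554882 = 2^1 * 47^1*5903^1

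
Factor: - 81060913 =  - 17^1*71^1*239^1*281^1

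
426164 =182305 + 243859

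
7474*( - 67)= - 500758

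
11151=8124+3027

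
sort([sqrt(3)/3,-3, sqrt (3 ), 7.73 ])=[-3,sqrt(3)/3,sqrt(3), 7.73 ]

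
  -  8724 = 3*( -2908 )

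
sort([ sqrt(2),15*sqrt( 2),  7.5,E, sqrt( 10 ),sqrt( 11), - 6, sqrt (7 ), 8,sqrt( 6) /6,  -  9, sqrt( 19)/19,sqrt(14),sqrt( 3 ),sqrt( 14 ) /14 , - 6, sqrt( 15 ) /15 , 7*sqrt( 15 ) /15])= [ - 9, - 6, - 6, sqrt( 19 )/19, sqrt(15)/15 , sqrt (14)/14,sqrt(6 ) /6, sqrt(2), sqrt(3), 7*sqrt(15) /15,  sqrt (7), E, sqrt(10), sqrt( 11),  sqrt ( 14 ),7.5, 8, 15 *sqrt( 2) ]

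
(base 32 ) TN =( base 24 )1ff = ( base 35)R6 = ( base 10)951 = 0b1110110111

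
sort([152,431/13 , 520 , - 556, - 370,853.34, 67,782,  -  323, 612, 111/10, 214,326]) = [ - 556,-370 , - 323,111/10,431/13,67, 152, 214,326,520, 612,782,853.34]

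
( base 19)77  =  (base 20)70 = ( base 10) 140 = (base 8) 214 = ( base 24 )5k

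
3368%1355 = 658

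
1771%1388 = 383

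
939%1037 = 939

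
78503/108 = 78503/108 = 726.88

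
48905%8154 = 8135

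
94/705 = 2/15 = 0.13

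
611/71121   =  611/71121 = 0.01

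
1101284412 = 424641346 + 676643066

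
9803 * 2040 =19998120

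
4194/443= 9+207/443 = 9.47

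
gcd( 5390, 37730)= 5390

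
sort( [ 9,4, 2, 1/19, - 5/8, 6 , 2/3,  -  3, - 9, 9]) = [ - 9, - 3, - 5/8,1/19,2/3,2, 4, 6 , 9,9]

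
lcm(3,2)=6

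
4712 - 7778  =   - 3066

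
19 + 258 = 277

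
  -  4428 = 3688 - 8116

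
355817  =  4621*77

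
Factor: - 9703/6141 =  - 3^( - 1)*23^( - 1 )*31^1*89^(  -  1)*313^1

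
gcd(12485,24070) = 5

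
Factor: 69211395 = 3^3*5^1*11^2*19^1*223^1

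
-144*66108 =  - 9519552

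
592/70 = 296/35=8.46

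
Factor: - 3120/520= - 2^1 * 3^1= - 6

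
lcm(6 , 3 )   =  6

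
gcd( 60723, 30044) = 1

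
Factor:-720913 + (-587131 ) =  - 1308044 = - 2^2 * 327011^1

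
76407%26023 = 24361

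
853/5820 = 853/5820 = 0.15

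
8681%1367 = 479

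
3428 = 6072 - 2644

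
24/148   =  6/37 = 0.16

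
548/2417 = 548/2417 = 0.23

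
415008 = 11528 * 36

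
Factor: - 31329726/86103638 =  - 15664863/43051819=-3^1*23^1* 227027^1  *43051819^( -1 )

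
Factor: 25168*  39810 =1001938080 = 2^5 * 3^1*5^1 * 11^2 * 13^1 * 1327^1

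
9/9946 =9/9946= 0.00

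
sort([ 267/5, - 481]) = [ - 481,267/5 ] 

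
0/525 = 0 = 0.00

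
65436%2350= 1986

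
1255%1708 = 1255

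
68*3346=227528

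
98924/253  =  391 + 1/253 = 391.00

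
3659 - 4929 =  - 1270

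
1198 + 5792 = 6990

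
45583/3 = 45583/3=15194.33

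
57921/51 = 1135 + 12/17 = 1135.71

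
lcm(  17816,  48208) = 819536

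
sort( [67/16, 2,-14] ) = [  -  14, 2, 67/16]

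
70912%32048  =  6816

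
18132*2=36264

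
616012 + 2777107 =3393119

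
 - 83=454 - 537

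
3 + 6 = 9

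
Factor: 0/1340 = 0 = 0^1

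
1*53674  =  53674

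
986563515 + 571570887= 1558134402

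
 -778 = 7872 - 8650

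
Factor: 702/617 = 2^1 * 3^3*13^1*617^(  -  1) 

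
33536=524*64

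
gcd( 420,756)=84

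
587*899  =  527713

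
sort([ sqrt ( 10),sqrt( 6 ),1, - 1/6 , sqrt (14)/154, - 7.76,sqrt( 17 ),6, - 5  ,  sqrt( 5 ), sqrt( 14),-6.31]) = [ - 7.76 ,- 6.31,-5, - 1/6,sqrt (14)/154, 1 , sqrt( 5),sqrt( 6), sqrt( 10), sqrt( 14) , sqrt(17),  6 ]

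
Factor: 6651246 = 2^1*3^1*7^1 * 158363^1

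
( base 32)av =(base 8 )537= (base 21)GF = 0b101011111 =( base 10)351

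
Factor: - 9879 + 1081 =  - 8798 = - 2^1*53^1*83^1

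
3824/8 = 478= 478.00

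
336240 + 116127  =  452367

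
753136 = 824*914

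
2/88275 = 2/88275= 0.00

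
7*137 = 959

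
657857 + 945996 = 1603853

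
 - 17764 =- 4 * 4441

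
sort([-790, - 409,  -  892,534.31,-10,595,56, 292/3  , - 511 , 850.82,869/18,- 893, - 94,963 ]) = [ - 893, - 892, - 790, - 511, -409, - 94, - 10, 869/18,56,292/3,534.31,595,  850.82, 963]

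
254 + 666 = 920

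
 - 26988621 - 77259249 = -104247870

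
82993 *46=3817678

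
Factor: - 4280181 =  - 3^1*509^1*2803^1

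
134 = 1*134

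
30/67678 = 15/33839 = 0.00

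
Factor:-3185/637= - 5^1 = - 5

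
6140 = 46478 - 40338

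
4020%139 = 128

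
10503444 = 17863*588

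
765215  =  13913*55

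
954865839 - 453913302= 500952537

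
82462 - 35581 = 46881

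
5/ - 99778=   -  1 + 99773/99778 =-  0.00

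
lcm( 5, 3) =15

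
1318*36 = 47448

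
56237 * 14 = 787318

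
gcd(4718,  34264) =2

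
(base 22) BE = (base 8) 400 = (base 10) 256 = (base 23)b3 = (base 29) 8O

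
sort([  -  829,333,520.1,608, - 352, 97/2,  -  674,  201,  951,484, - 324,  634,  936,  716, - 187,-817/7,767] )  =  [ - 829, - 674,  -  352,-324, - 187, - 817/7, 97/2  ,  201,333,484,520.1,608,634 , 716,767,  936,  951 ]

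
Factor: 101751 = 3^1*13^1*2609^1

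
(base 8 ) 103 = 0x43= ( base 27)2D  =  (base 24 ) 2J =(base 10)67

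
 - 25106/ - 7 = 3586 + 4/7 = 3586.57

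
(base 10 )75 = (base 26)2N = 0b1001011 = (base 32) 2b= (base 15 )50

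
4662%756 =126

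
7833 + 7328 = 15161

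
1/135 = 1/135= 0.01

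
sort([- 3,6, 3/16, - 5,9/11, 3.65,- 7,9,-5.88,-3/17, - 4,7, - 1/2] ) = [ - 7 , - 5.88,  -  5, - 4,- 3, - 1/2, - 3/17,3/16,9/11,3.65,6,7,9] 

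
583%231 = 121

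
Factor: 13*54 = 2^1*3^3*13^1=702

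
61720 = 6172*10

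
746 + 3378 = 4124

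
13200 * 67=884400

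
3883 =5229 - 1346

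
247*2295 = 566865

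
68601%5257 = 260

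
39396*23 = 906108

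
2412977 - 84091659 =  - 81678682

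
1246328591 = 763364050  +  482964541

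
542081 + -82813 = 459268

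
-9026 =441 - 9467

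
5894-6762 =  - 868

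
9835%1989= 1879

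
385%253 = 132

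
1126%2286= 1126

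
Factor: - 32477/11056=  - 2^( - 4 )* 47^1 = - 47/16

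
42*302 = 12684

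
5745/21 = 1915/7 = 273.57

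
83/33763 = 83/33763  =  0.00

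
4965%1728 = 1509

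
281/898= 281/898 = 0.31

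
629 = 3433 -2804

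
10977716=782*14038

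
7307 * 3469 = 25347983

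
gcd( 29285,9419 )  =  1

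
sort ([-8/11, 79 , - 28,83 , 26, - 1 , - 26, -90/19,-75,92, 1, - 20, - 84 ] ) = [ - 84 ,-75 , - 28 , - 26, - 20, - 90/19 , - 1, - 8/11, 1,26, 79, 83, 92] 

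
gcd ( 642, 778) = 2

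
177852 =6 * 29642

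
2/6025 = 2/6025=0.00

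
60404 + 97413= 157817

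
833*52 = 43316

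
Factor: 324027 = 3^3*11^1*1091^1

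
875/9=875/9 = 97.22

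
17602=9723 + 7879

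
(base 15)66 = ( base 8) 140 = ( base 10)96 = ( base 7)165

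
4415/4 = 1103  +  3/4 = 1103.75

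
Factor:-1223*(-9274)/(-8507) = -2^1*47^(-1)*181^ ( - 1) * 1223^1*4637^1   =  -  11342102/8507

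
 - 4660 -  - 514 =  -4146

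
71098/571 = 71098/571 = 124.51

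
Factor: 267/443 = 3^1*89^1*443^( - 1 ) 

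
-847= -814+-33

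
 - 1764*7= - 12348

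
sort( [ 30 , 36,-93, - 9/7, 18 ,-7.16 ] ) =[ - 93,  -  7.16, - 9/7,18,30,36] 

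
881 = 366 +515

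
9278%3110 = 3058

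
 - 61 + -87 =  - 148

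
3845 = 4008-163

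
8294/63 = 131 + 41/63 = 131.65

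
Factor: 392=2^3*7^2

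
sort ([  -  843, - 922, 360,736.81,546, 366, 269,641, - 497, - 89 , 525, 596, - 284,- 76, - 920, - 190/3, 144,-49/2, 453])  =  [ - 922, - 920, - 843, - 497, - 284, - 89, -76, -190/3, - 49/2, 144, 269, 360,366, 453 , 525, 546, 596, 641, 736.81] 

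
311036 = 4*77759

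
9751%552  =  367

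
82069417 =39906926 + 42162491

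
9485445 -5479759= 4005686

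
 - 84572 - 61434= - 146006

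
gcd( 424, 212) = 212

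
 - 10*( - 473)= 4730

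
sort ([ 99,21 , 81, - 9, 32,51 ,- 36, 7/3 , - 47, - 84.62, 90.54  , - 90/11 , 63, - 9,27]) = [ - 84.62, - 47,-36,-9, - 9, - 90/11,7/3, 21,27, 32,51, 63,81,90.54,99] 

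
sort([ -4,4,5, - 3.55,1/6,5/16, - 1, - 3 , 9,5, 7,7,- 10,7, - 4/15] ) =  [ - 10, - 4, - 3.55, - 3, - 1,  -  4/15,1/6, 5/16,  4,  5 , 5, 7,7, 7,9 ] 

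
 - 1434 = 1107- 2541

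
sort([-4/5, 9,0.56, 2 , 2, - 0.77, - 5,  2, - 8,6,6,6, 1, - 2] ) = [ - 8, - 5, - 2,- 4/5,- 0.77, 0.56, 1,2,  2, 2,6, 6, 6,9] 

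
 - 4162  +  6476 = 2314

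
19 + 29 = 48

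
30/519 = 10/173  =  0.06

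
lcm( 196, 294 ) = 588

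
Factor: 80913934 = 2^1*53^1*763339^1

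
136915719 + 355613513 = 492529232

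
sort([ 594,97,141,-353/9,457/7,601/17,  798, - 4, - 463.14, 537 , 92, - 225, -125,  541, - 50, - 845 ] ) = [ - 845, - 463.14,-225, - 125, - 50, - 353/9, - 4 , 601/17,  457/7, 92, 97,  141, 537,541, 594, 798 ] 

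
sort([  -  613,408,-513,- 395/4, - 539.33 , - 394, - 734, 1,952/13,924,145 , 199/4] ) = [-734, - 613,-539.33, - 513 , - 394, - 395/4,1,  199/4,  952/13, 145 , 408,  924 ] 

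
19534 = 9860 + 9674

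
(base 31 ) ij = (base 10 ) 577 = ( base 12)401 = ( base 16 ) 241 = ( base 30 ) J7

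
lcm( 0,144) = 0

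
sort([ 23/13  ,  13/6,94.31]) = [ 23/13,  13/6, 94.31]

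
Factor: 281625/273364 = 2^(-2 )*3^1* 5^3*7^( - 1) * 13^( - 1) =375/364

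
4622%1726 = 1170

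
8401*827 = 6947627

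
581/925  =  581/925 = 0.63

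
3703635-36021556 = -32317921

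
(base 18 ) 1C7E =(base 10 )9860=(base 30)ASK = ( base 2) 10011010000100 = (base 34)8i0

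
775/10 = 77 + 1/2 = 77.50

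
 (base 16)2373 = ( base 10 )9075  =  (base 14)3443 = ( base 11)6900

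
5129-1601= 3528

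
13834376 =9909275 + 3925101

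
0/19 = 0  =  0.00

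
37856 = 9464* 4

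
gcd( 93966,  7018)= 2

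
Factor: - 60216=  - 2^3*3^1 * 13^1*193^1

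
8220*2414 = 19843080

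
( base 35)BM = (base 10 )407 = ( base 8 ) 627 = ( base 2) 110010111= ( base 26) FH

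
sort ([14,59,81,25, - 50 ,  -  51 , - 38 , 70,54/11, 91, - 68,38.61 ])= [ - 68, - 51, - 50,  -  38,54/11,14,25, 38.61,59,70,81, 91] 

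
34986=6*5831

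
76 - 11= 65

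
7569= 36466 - 28897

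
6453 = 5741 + 712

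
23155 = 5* 4631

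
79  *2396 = 189284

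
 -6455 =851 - 7306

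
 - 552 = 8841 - 9393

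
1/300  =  1/300=0.00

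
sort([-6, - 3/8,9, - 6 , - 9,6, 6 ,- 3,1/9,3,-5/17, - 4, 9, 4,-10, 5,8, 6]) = [ - 10, - 9, - 6, - 6, - 4, - 3, - 3/8, - 5/17, 1/9, 3, 4, 5, 6, 6, 6,8, 9,  9] 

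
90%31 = 28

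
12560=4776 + 7784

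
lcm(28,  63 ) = 252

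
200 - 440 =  - 240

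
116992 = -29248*(  -  4)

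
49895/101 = 494 + 1/101 = 494.01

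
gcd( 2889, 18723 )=3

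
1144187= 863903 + 280284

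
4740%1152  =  132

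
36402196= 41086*886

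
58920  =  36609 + 22311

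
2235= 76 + 2159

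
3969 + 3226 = 7195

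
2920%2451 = 469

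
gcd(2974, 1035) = 1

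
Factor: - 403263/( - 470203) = 3^2*7^1*17^(  -  2 )* 37^1*173^1*1627^(-1 )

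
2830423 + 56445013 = 59275436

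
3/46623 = 1/15541 = 0.00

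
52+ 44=96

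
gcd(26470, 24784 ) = 2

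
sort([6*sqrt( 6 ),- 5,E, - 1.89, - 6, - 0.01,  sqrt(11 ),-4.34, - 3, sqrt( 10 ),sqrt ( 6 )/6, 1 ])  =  [ - 6, - 5,- 4.34, - 3,  -  1.89,- 0.01, sqrt (6 )/6, 1,E , sqrt(10),sqrt( 11 ), 6*sqrt(6) ]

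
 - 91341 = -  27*3383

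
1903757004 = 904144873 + 999612131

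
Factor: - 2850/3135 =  - 10/11 = - 2^1*5^1*11^( - 1 )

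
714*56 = 39984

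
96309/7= 13758 + 3/7 = 13758.43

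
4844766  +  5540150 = 10384916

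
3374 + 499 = 3873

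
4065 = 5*813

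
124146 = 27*4598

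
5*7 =35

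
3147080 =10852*290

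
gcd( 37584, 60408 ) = 72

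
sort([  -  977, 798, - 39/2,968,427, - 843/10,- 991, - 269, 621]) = [  -  991, - 977, - 269, - 843/10,-39/2,427, 621,798,  968]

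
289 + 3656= 3945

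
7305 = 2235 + 5070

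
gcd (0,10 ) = 10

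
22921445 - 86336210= -63414765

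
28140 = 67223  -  39083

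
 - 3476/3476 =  - 1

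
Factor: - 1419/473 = - 3= - 3^1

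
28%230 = 28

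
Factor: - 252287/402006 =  - 2^( - 1)*3^ ( - 1 )*7^1*11^( - 1) *23^1*1567^1*6091^( - 1 ) 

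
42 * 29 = 1218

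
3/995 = 3/995 = 0.00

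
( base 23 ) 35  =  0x4a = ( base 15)4E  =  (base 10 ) 74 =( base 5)244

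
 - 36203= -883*41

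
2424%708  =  300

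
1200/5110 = 120/511 = 0.23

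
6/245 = 6/245  =  0.02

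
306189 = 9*34021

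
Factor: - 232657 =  - 197^1*1181^1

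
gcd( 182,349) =1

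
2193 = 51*43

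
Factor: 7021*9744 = 68412624= 2^4*3^1  *  7^2*17^1*29^1*59^1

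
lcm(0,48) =0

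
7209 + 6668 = 13877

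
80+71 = 151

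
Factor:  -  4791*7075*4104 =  - 139110517800 = - 2^3*3^4 * 5^2*19^1*283^1*1597^1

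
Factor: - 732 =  - 2^2*3^1*61^1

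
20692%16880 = 3812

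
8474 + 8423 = 16897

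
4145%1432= 1281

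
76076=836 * 91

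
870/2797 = 870/2797 = 0.31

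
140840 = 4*35210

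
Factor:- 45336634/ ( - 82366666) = 22668317/41183333 =7^1*17^( - 1) * 23^1 * 587^(- 1) * 4127^( - 1)*140797^1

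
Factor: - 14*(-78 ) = 1092 = 2^2*3^1*7^1*13^1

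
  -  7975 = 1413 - 9388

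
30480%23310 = 7170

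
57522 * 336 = 19327392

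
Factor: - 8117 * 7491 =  - 3^1*11^1*227^1 * 8117^1 = - 60804447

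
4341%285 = 66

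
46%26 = 20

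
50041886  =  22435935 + 27605951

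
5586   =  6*931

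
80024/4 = 20006 = 20006.00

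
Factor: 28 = 2^2*7^1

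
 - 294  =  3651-3945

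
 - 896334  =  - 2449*366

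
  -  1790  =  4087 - 5877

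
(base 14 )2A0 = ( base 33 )g4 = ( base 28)j0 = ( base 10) 532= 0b1000010100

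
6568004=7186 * 914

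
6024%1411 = 380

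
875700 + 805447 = 1681147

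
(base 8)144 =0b1100100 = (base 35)2U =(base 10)100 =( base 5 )400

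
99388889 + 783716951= 883105840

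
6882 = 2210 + 4672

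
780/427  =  780/427 = 1.83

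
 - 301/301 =- 1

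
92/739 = 92/739= 0.12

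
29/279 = 29/279 = 0.10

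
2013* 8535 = 17180955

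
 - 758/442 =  - 379/221 = - 1.71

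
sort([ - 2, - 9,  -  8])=[ - 9, - 8, - 2]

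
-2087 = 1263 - 3350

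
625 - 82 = 543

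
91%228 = 91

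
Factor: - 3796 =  - 2^2*13^1*73^1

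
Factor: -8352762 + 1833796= - 6518966 = -2^1 * 67^1*48649^1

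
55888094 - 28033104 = 27854990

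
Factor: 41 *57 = 3^1 *19^1*41^1=   2337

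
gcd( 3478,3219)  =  37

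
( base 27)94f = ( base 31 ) 6tj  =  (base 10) 6684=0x1a1c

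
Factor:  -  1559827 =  - 31^1 * 67^1*751^1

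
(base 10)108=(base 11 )99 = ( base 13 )84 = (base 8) 154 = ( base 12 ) 90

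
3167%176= 175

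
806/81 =9+77/81 = 9.95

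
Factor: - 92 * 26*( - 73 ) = 2^3*13^1*23^1*73^1 = 174616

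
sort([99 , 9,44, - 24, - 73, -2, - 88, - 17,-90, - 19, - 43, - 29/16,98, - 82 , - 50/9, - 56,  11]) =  [  -  90, - 88, - 82,-73, - 56, - 43,  -  24 ,-19, - 17, - 50/9 , - 2, - 29/16,9, 11 , 44 , 98, 99] 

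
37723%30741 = 6982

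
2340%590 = 570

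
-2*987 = - 1974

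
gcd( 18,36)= 18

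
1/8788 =1/8788 =0.00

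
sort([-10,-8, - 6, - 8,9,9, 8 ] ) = [ - 10, -8,-8 , - 6, 8,9,9]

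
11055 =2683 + 8372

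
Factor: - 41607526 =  - 2^1*3797^1 * 5479^1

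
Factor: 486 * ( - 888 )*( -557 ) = 2^4*3^6*37^1*557^1= 240383376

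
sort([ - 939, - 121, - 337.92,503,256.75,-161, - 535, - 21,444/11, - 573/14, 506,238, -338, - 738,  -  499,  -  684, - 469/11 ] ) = [ - 939 , - 738, - 684,-535, - 499, - 338, - 337.92, - 161, -121, - 469/11,  -  573/14,-21,444/11, 238,256.75,  503,506 ]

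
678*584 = 395952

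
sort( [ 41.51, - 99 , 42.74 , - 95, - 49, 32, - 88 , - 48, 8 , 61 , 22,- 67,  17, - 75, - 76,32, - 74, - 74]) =[ - 99, - 95, - 88 , - 76,  -  75, - 74, - 74,-67 , - 49, - 48 , 8, 17, 22,32,32,41.51,42.74 , 61 ] 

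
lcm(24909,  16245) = 373635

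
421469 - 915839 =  - 494370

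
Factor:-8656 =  - 2^4*541^1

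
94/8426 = 47/4213 = 0.01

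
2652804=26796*99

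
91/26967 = 91/26967=   0.00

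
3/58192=3/58192 = 0.00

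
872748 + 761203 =1633951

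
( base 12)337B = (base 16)164f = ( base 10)5711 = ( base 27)7ME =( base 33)582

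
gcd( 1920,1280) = 640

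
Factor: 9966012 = 2^2*3^1*7^2*17^1*997^1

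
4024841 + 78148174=82173015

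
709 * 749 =531041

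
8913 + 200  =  9113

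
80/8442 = 40/4221 = 0.01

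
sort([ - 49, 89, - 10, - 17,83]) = [ - 49, - 17, - 10,  83 , 89]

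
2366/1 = 2366 =2366.00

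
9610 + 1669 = 11279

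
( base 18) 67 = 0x73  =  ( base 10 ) 115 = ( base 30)3P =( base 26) 4B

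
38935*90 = 3504150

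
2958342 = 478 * 6189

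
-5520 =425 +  - 5945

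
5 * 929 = 4645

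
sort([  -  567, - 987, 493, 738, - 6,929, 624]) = [ - 987, - 567, -6, 493, 624, 738, 929]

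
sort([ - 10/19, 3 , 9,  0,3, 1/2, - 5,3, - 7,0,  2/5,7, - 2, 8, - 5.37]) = [ - 7, - 5.37, - 5, - 2, - 10/19,  0, 0,2/5, 1/2,3 , 3, 3, 7,8  ,  9]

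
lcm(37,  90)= 3330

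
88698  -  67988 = 20710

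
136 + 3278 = 3414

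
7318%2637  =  2044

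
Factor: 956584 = 2^3*109^1*1097^1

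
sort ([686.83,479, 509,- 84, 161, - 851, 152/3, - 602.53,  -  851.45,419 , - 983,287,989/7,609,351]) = [  -  983, - 851.45,-851,-602.53, - 84, 152/3, 989/7, 161,287,351,419,479, 509,609,686.83 ]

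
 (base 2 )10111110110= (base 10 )1526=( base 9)2075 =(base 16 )5F6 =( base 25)2b1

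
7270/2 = 3635 =3635.00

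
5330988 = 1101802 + 4229186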